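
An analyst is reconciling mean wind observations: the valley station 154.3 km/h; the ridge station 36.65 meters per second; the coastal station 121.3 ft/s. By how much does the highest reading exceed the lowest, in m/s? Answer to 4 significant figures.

6.211 m/s

the valley station: 154.3 km/h = 42.86111 m/s.
the coastal station: 121.3 ft/s = 36.97224 m/s.
Spread: 42.86111 − 36.65000 = 6.211 m/s.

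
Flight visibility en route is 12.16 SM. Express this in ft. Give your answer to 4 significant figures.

64200 ft

1 SM = 5280 ft, so 12.16 × 5280 = 64200 ft.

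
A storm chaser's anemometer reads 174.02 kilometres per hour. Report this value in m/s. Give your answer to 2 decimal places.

1 km/h = 0.277778 m/s, so 174.02 × 0.277778 = 48.34 m/s.

48.34 m/s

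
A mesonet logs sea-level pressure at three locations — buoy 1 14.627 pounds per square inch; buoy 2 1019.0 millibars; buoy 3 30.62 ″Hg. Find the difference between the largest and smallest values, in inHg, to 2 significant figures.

0.84 inHg

buoy 1: 14.627 psi = 29.7809 inHg.
buoy 2: 1019.0 mb = 30.0910 inHg.
Spread: 30.6200 − 29.7809 = 0.84 inHg.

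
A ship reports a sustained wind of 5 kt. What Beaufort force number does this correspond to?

5 kt lies in the Beaufort 2 band (light breeze, 4–6 kt).

Beaufort force 2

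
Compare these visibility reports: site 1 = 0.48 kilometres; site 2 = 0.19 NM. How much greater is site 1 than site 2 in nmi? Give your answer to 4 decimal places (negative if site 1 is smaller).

site 1: 0.48 km = 0.259179 nmi.
Difference: 0.259179 − 0.190000 = 0.0692 nmi.

0.0692 nmi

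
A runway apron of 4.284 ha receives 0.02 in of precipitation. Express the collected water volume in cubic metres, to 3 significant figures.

Depth: 0.02 in × 25.4 = 0.508 mm.
Area: 4.284 ha = 42840 m².
1 mm over 1 m² is 1 L, so volume = 0.508 × 42840 = 21762.72 L = 21.8 m³.

21.8 cubic metres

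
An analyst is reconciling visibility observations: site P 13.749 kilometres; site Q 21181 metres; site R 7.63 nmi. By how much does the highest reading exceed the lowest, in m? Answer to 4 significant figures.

7432 m

site P: 13.749 km = 13749.00 m.
site R: 7.63 nmi = 14130.76 m.
Spread: 21181.00 − 13749.00 = 7432 m.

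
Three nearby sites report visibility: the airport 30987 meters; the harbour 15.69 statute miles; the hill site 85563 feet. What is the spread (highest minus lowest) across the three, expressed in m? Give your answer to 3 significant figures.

the harbour: 15.69 SM = 25250.61 m.
the hill site: 85563 ft = 26079.60 m.
Spread: 30987.00 − 25250.61 = 5740 m.

5740 m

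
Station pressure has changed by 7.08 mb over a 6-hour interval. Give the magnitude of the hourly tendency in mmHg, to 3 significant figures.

7.08 mb / 6 h × 0.750062 mmHg/mb = 0.885 mmHg/h.

0.885 mmHg per hour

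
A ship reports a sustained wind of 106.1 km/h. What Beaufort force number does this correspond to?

106.1 km/h = 29.5 m/s, which is Beaufort 11 (violent storm, 28.5–32.6 m/s).

Beaufort force 11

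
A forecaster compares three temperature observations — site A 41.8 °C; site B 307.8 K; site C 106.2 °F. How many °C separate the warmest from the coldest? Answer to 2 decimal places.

7.15 °C

site B: 307.8 K = 34.650 °C.
site C: 106.2 °F = 41.222 °C.
Spread: 41.800 − 34.650 = 7.150 °C.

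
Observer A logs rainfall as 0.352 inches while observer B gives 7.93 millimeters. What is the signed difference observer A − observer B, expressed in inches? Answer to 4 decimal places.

observer B: 7.93 mm = 0.312205 in.
Difference: 0.352000 − 0.312205 = 0.0398 in.

0.0398 in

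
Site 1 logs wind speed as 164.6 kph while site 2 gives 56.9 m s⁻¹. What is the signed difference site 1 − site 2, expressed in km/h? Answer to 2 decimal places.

site 2: 56.9 m/s = 204.8400 km/h.
Difference: 164.6000 − 204.8400 = -40.24 km/h.

-40.24 km/h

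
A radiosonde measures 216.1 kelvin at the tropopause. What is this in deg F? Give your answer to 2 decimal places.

-70.69 °F

First to °C: -57.05 °C.
Then to °F: -70.69 °F.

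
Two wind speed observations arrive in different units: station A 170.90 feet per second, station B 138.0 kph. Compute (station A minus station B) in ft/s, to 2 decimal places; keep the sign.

station B: 138.0 km/h = 125.7655 ft/s.
Difference: 170.9000 − 125.7655 = 45.13 ft/s.

45.13 ft/s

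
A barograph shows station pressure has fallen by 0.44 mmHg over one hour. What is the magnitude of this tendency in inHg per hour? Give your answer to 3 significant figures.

0.0173 inHg per hour

0.44 mmHg / 1 h × 0.0393701 inHg/mmHg = 0.0173 inHg/h.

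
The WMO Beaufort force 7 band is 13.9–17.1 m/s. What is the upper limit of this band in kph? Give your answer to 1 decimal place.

13.9–17.1 m/s × 3.6 = 50.0–61.6 km/h.

61.6 km/h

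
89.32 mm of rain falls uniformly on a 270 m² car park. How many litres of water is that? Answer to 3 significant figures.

1 mm over 1 m² is 1 L, so volume = 89.32 × 270 = 24116.4 L ≈ 24100 L.

24100 litres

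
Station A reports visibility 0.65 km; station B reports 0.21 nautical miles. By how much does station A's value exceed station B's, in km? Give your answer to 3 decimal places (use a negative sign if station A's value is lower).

0.261 km

station B: 0.21 nmi = 0.38892 km.
Difference: 0.65000 − 0.38892 = 0.261 km.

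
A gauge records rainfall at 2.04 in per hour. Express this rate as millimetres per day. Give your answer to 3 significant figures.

2.04 in/hour × 25.4 mm/in × 24 hour/day = 1240 mm/day.

1240 mm/day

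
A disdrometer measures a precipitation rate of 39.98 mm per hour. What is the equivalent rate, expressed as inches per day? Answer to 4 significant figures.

37.78 in/day

39.98 mm/hour × 0.0393701 in/mm × 24 hour/day = 37.78 in/day.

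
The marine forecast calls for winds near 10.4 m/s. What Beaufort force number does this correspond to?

Beaufort force 5

10.4 m/s lies in the Beaufort 5 band (fresh breeze, 8.0–10.7 m/s).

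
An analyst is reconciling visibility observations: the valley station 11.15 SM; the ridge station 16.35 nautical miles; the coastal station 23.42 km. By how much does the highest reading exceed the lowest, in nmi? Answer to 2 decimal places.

the valley station: 11.15 SM = 9.6891 nmi.
the coastal station: 23.42 km = 12.6458 nmi.
Spread: 16.3500 − 9.6891 = 6.66 nmi.

6.66 nmi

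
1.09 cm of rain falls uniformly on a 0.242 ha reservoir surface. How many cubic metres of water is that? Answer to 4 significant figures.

26.38 cubic metres

Depth: 1.09 cm × 10 = 10.9 mm.
Area: 0.242 ha = 2420 m².
1 mm over 1 m² is 1 L, so volume = 10.9 × 2420 = 26378 L = 26.38 m³.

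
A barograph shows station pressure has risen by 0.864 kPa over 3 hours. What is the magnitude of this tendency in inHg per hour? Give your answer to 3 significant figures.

0.864 kPa / 3 h × 0.2953 inHg/kPa = 0.0850 inHg/h.

0.0850 inHg per hour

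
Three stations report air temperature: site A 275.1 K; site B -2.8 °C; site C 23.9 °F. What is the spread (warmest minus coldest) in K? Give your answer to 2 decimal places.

site A: 275.1 K = 1.950 °C.
site C: 23.9 °F = -4.500 °C.
Spread: 1.950 − (-4.500) = 6.450 °C.

6.45 K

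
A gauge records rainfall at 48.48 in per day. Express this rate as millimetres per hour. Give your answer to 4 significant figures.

51.31 mm/hour

48.48 in/day × 25.4 mm/in × 0.0416667 day/hour = 51.31 mm/hour.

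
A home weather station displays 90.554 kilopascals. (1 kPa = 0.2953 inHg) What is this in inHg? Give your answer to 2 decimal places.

26.74 inHg

1 kPa = 0.2953 inHg, so 90.554 × 0.2953 = 26.74 inHg.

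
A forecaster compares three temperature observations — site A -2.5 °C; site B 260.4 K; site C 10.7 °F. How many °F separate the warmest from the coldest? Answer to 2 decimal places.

18.45 °F

site B: 260.4 K = -12.750 °C.
site C: 10.7 °F = -11.833 °C.
Spread: (-2.500) − (-12.750) = 10.250 °C = 18.45 °F.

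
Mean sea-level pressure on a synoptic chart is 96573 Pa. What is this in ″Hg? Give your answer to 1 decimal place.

28.5 inHg

1 Pa = 0.0002953 inHg, so 96573 × 0.0002953 = 28.5 inHg.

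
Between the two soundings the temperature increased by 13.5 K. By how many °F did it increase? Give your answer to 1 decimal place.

For a temperature change the 32° offset cancels: Δ°F = 13.5 × 1.8 = 24.3 °F.

24.3 °F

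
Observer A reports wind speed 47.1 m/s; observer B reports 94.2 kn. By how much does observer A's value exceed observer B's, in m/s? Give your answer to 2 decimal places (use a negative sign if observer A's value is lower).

observer B: 94.2 kt = 48.4607 m/s.
Difference: 47.1000 − 48.4607 = -1.36 m/s.

-1.36 m/s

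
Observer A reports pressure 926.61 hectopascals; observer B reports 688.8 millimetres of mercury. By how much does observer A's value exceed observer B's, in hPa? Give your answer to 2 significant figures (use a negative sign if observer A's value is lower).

observer B: 688.8 mmHg = 918.325 hPa.
Difference: 926.610 − 918.325 = 8.3 hPa.

8.3 hPa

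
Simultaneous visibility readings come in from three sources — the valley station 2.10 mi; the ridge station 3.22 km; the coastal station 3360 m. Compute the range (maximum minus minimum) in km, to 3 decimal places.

0.160 km

the valley station: 2.10 SM = 3.37962 km.
the coastal station: 3360 m = 3.36000 km.
Spread: 3.37962 − 3.22000 = 0.160 km.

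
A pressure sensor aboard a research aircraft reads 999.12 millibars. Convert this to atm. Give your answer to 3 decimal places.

1 mb = 0.000986923 atm, so 999.12 × 0.000986923 = 0.986 atm.

0.986 atm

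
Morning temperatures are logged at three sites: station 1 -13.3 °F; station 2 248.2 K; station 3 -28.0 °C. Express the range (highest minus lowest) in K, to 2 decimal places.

3.05 K

station 1: -13.3 °F = -25.167 °C.
station 2: 248.2 K = -24.950 °C.
Spread: (-24.950) − (-28.000) = 3.050 °C.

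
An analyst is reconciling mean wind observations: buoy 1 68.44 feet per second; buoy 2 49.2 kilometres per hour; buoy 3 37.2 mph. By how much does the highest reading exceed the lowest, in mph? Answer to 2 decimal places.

buoy 1: 68.44 ft/s = 46.6636 mph.
buoy 2: 49.2 km/h = 30.5715 mph.
Spread: 46.6636 − 30.5715 = 16.09 mph.

16.09 mph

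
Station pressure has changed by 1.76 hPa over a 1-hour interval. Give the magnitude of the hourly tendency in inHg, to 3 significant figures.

0.0520 inHg per hour

1.76 hPa / 1 h × 0.02953 inHg/hPa = 0.0520 inHg/h.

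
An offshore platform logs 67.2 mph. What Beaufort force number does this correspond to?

Beaufort force 11

67.2 mph = 30.0 m/s, which is Beaufort 11 (violent storm, 28.5–32.6 m/s).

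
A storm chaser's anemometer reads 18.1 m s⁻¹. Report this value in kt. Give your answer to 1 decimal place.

1 m/s = 1.94384 kt, so 18.1 × 1.94384 = 35.2 kt.

35.2 kt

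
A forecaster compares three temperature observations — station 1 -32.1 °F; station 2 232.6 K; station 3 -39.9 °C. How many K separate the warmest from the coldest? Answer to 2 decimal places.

4.94 K

station 1: -32.1 °F = -35.611 °C.
station 2: 232.6 K = -40.550 °C.
Spread: (-35.611) − (-40.550) = 4.939 °C.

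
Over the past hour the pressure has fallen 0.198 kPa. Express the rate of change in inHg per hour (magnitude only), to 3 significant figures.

0.0585 inHg per hour

0.198 kPa / 1 h × 0.2953 inHg/kPa = 0.0585 inHg/h.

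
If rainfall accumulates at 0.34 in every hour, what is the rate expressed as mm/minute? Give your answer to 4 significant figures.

0.1439 mm/minute

0.34 in/hour × 25.4 mm/in × 0.0166667 hour/minute = 0.1439 mm/minute.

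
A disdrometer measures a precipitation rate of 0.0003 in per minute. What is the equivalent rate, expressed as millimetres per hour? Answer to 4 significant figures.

0.0003 in/minute × 25.4 mm/in × 60 minute/hour = 0.4572 mm/hour.

0.4572 mm/hour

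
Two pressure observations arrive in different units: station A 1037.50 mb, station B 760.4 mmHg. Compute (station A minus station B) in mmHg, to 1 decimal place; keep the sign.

station A: 1037.50 mb = 778.189 mmHg.
Difference: 778.189 − 760.400 = 17.8 mmHg.

17.8 mmHg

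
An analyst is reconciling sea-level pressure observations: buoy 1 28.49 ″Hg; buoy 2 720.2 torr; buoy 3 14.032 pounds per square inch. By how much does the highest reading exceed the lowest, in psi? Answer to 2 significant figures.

buoy 1: 28.49 inHg = 13.9930 psi.
buoy 2: 720.2 mmHg = 13.9263 psi.
Spread: 14.0320 − 13.9263 = 0.11 psi.

0.11 psi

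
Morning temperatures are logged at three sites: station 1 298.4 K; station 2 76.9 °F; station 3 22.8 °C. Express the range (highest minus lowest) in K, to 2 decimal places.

station 1: 298.4 K = 25.250 °C.
station 2: 76.9 °F = 24.944 °C.
Spread: 25.250 − 22.800 = 2.450 °C.

2.45 K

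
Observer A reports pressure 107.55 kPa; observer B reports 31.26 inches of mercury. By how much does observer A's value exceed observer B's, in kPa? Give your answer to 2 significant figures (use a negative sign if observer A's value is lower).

observer B: 31.26 inHg = 105.859 kPa.
Difference: 107.550 − 105.859 = 1.7 kPa.

1.7 kPa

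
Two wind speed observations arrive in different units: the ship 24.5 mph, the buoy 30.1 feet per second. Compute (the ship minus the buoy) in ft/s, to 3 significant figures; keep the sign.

the ship: 24.5 mph = 35.9333 ft/s.
Difference: 35.9333 − 30.1000 = 5.83 ft/s.

5.83 ft/s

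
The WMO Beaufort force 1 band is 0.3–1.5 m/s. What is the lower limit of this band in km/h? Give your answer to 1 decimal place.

0.3–1.5 m/s × 3.6 = 1.1–5.4 km/h.

1.1 km/h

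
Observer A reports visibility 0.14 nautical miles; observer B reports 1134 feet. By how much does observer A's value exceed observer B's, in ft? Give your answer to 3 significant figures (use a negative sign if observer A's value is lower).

observer A: 0.14 nmi = 850.66 ft.
Difference: 850.66 − 1134.00 = -283 ft.

-283 ft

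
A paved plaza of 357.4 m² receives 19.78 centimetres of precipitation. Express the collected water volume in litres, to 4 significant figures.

70690 litres

Depth: 19.78 cm × 10 = 197.8 mm.
1 mm over 1 m² is 1 L, so volume = 197.8 × 357.4 = 70693.72 L ≈ 70690 L.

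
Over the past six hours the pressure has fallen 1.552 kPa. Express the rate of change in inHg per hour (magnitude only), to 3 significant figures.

1.552 kPa / 6 h × 0.2953 inHg/kPa = 0.0764 inHg/h.

0.0764 inHg per hour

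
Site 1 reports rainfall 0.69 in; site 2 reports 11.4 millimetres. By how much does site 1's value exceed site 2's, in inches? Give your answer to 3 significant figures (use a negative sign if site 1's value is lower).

0.241 in

site 2: 11.4 mm = 0.44882 in.
Difference: 0.69000 − 0.44882 = 0.241 in.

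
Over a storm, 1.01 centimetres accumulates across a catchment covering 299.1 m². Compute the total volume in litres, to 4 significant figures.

Depth: 1.01 cm × 10 = 10.1 mm.
1 mm over 1 m² is 1 L, so volume = 10.1 × 299.1 = 3020.91 L ≈ 3021 L.

3021 litres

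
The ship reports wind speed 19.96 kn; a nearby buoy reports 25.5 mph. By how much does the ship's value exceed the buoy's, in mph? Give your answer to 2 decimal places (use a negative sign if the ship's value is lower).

-2.53 mph

the ship: 19.96 kt = 22.9696 mph.
Difference: 22.9696 − 25.5000 = -2.53 mph.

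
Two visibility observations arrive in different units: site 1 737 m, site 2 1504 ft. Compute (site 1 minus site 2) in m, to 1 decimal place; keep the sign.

site 2: 1504 ft = 458.419 m.
Difference: 737.000 − 458.419 = 278.6 m.

278.6 m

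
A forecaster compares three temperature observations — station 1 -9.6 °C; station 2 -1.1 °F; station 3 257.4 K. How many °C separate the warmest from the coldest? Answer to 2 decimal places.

8.79 °C

station 2: -1.1 °F = -18.389 °C.
station 3: 257.4 K = -15.750 °C.
Spread: (-9.600) − (-18.389) = 8.789 °C.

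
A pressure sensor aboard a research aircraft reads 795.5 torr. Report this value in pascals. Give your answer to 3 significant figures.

1 mmHg = 133.322 Pa, so 795.5 × 133.322 = 106000 Pa.

106000 Pa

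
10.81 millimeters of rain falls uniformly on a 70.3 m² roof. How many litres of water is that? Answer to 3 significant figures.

760 litres

1 mm over 1 m² is 1 L, so volume = 10.81 × 70.3 = 759.943 L ≈ 760 L.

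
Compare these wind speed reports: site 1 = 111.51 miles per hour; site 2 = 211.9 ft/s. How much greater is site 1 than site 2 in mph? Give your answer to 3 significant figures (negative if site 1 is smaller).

-33.0 mph

site 2: 211.9 ft/s = 144.477 mph.
Difference: 111.510 − 144.477 = -33.0 mph.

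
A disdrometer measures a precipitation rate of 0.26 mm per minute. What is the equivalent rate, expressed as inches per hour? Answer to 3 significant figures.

0.26 mm/minute × 0.0393701 in/mm × 60 minute/hour = 0.614 in/hour.

0.614 in/hour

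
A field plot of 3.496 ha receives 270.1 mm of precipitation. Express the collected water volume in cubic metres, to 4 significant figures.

9443 cubic metres

Area: 3.496 ha = 34960 m².
1 mm over 1 m² is 1 L, so volume = 270.1 × 34960 = 9442696 L = 9443 m³.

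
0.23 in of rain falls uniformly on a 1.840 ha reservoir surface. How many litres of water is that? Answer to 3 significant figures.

107000 litres

Depth: 0.23 in × 25.4 = 5.842 mm.
Area: 1.840 ha = 18400 m².
1 mm over 1 m² is 1 L, so volume = 5.842 × 18400 = 107492.8 L ≈ 107000 L.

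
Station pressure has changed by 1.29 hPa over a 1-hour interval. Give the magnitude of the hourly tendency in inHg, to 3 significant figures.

0.0381 inHg per hour

1.29 hPa / 1 h × 0.02953 inHg/hPa = 0.0381 inHg/h.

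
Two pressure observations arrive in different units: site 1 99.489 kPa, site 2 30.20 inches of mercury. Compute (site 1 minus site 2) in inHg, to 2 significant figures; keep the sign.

site 1: 99.489 kPa = 29.3791 inHg.
Difference: 29.3791 − 30.2000 = -0.82 inHg.

-0.82 inHg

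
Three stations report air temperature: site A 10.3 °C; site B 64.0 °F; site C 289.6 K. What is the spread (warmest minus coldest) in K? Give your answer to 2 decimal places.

7.48 K

site B: 64.0 °F = 17.778 °C.
site C: 289.6 K = 16.450 °C.
Spread: 17.778 − 10.300 = 7.478 °C.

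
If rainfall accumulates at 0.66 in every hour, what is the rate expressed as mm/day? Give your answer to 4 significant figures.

402.3 mm/day

0.66 in/hour × 25.4 mm/in × 24 hour/day = 402.3 mm/day.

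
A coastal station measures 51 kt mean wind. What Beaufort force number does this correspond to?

51 kt lies in the Beaufort 10 band (storm, 48–55 kt).

Beaufort force 10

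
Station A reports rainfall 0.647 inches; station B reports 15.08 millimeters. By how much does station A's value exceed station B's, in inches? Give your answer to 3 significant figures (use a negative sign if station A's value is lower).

0.0533 in

station B: 15.08 mm = 0.593701 in.
Difference: 0.647000 − 0.593701 = 0.0533 in.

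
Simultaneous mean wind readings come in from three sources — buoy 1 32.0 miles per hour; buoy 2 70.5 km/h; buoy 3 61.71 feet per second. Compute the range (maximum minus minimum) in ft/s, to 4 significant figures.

buoy 1: 32.0 mph = 46.9333 ft/s.
buoy 2: 70.5 km/h = 64.2498 ft/s.
Spread: 64.2498 − 46.9333 = 17.32 ft/s.

17.32 ft/s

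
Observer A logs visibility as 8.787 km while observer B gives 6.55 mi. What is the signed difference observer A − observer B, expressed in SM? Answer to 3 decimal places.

observer A: 8.787 km = 5.45999 SM.
Difference: 5.45999 − 6.55000 = -1.090 SM.

-1.090 SM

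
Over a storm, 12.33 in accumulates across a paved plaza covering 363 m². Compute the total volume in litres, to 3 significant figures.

114000 litres

Depth: 12.33 in × 25.4 = 313.182 mm.
1 mm over 1 m² is 1 L, so volume = 313.182 × 363 = 113685.07 L ≈ 114000 L.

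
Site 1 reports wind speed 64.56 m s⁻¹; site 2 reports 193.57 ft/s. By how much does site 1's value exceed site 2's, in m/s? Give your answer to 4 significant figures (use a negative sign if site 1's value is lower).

site 2: 193.57 ft/s = 59.00014 m/s.
Difference: 64.56000 − 59.00014 = 5.560 m/s.

5.560 m/s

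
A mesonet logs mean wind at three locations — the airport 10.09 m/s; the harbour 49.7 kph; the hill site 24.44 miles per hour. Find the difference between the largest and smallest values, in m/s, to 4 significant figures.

the harbour: 49.7 km/h = 13.80556 m/s.
the hill site: 24.44 mph = 10.92566 m/s.
Spread: 13.80556 − 10.09000 = 3.716 m/s.

3.716 m/s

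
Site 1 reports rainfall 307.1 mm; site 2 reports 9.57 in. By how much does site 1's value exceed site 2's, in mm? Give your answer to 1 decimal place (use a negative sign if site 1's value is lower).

64.0 mm

site 2: 9.57 in = 243.078 mm.
Difference: 307.100 − 243.078 = 64.0 mm.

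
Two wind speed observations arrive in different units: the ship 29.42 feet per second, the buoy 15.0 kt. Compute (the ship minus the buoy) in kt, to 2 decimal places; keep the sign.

2.43 kt

the ship: 29.42 ft/s = 17.4309 kt.
Difference: 17.4309 − 15.0000 = 2.43 kt.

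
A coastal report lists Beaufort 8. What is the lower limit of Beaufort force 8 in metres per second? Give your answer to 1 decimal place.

Beaufort 8 (gale) spans 17.2–20.7 m/s.

17.2 m/s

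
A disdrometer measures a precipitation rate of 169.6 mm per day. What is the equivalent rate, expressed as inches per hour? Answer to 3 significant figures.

169.6 mm/day × 0.0393701 in/mm × 0.0416667 day/hour = 0.278 in/hour.

0.278 in/hour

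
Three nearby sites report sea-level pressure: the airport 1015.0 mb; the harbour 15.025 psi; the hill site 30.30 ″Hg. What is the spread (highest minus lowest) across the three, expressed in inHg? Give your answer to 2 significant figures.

the airport: 1015.0 mb = 29.9729 inHg.
the harbour: 15.025 psi = 30.5912 inHg.
Spread: 30.5912 − 29.9729 = 0.62 inHg.

0.62 inHg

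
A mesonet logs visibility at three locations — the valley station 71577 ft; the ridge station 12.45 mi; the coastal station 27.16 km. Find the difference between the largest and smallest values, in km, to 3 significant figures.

the valley station: 71577 ft = 21.8167 km.
the ridge station: 12.45 SM = 20.0363 km.
Spread: 27.1600 − 20.0363 = 7.12 km.

7.12 km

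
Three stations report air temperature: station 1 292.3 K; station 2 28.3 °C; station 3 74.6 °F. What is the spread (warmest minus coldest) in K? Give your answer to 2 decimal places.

station 1: 292.3 K = 19.150 °C.
station 3: 74.6 °F = 23.667 °C.
Spread: 28.300 − 19.150 = 9.150 °C.

9.15 K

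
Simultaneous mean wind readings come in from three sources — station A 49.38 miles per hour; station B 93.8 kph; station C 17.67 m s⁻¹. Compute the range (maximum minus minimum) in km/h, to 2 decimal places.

station A: 49.38 mph = 79.4694 km/h.
station C: 17.67 m/s = 63.6120 km/h.
Spread: 93.8000 − 63.6120 = 30.19 km/h.

30.19 km/h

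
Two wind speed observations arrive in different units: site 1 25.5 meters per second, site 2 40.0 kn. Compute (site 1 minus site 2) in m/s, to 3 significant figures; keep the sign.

4.92 m/s

site 2: 40.0 kt = 20.5778 m/s.
Difference: 25.5000 − 20.5778 = 4.92 m/s.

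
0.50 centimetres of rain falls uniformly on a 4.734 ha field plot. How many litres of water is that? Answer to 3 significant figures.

Depth: 0.50 cm × 10 = 5 mm.
Area: 4.734 ha = 47340 m².
1 mm over 1 m² is 1 L, so volume = 5 × 47340 = 236700 L ≈ 237000 L.

237000 litres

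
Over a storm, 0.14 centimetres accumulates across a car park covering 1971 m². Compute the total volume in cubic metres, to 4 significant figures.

2.759 cubic metres

Depth: 0.14 cm × 10 = 1.4 mm.
1 mm over 1 m² is 1 L, so volume = 1.4 × 1971 = 2759.4 L = 2.759 m³.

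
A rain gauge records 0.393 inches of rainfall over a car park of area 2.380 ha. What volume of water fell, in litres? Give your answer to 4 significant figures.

237600 litres

Depth: 0.393 in × 25.4 = 9.9822 mm.
Area: 2.380 ha = 23800 m².
1 mm over 1 m² is 1 L, so volume = 9.9822 × 23800 = 237576.36 L ≈ 237600 L.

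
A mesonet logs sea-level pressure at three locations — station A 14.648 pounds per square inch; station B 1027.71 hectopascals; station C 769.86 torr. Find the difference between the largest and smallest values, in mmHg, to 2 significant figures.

13 mmHg

station A: 14.648 psi = 757.52 mmHg.
station B: 1027.71 hPa = 770.85 mmHg.
Spread: 770.85 − 757.52 = 13 mmHg.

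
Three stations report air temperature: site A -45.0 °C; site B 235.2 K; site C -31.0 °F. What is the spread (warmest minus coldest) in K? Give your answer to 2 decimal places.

site B: 235.2 K = -37.950 °C.
site C: -31.0 °F = -35.000 °C.
Spread: (-35.000) − (-45.000) = 10.000 °C.

10.00 K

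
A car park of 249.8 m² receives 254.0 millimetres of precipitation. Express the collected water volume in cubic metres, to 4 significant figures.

63.45 cubic metres

1 mm over 1 m² is 1 L, so volume = 254 × 249.8 = 63449.2 L = 63.45 m³.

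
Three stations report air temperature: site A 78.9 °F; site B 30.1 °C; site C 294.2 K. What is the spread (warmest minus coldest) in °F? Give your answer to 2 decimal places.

16.29 °F

site A: 78.9 °F = 26.056 °C.
site C: 294.2 K = 21.050 °C.
Spread: 30.100 − 21.050 = 9.050 °C = 16.29 °F.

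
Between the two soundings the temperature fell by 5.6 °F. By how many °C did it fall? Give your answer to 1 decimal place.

For a temperature change the 32° offset cancels: Δ°C = 5.6 × 0.5556 = 3.1 °C.

3.1 °C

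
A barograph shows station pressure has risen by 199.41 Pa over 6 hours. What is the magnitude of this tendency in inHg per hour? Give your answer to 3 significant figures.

199.41 Pa / 6 h × 0.0002953 inHg/Pa = 0.00981 inHg/h.

0.00981 inHg per hour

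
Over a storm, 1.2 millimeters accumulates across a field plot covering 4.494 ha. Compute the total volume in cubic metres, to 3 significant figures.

53.9 cubic metres

Area: 4.494 ha = 44940 m².
1 mm over 1 m² is 1 L, so volume = 1.2 × 44940 = 53928 L = 53.9 m³.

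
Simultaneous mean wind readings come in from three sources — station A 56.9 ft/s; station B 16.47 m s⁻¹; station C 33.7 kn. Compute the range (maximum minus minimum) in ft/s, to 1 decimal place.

2.9 ft/s

station B: 16.47 m/s = 54.035 ft/s.
station C: 33.7 kt = 56.879 ft/s.
Spread: 56.900 − 54.035 = 2.9 ft/s.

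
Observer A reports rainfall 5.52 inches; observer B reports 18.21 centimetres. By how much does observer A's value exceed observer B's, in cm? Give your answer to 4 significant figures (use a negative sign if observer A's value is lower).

observer A: 5.52 in = 14.02080 cm.
Difference: 14.02080 − 18.21000 = -4.189 cm.

-4.189 cm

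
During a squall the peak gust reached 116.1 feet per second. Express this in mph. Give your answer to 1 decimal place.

1 ft/s = 0.681818 mph, so 116.1 × 0.681818 = 79.2 mph.

79.2 mph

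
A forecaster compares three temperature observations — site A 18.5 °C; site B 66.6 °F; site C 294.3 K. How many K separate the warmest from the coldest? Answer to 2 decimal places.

site B: 66.6 °F = 19.222 °C.
site C: 294.3 K = 21.150 °C.
Spread: 21.150 − 18.500 = 2.650 °C.

2.65 K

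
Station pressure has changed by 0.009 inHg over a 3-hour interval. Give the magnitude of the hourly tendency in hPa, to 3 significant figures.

0.009 inHg / 3 h × 33.8639 hPa/inHg = 0.102 hPa/h.

0.102 hPa per hour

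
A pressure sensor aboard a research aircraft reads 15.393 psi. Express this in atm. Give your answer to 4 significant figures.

1.047 atm

1 psi = 0.068046 atm, so 15.393 × 0.068046 = 1.047 atm.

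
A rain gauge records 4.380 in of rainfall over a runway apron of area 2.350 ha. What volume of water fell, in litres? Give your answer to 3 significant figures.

2610000 litres

Depth: 4.380 in × 25.4 = 111.252 mm.
Area: 2.350 ha = 23500 m².
1 mm over 1 m² is 1 L, so volume = 111.252 × 23500 = 2614422 L ≈ 2610000 L.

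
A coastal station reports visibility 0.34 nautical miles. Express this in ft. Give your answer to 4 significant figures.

2066 ft

1 nmi = 6076.12 ft, so 0.34 × 6076.12 = 2066 ft.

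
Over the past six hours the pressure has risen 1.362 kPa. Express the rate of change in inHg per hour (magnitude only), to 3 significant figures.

1.362 kPa / 6 h × 0.2953 inHg/kPa = 0.0670 inHg/h.

0.0670 inHg per hour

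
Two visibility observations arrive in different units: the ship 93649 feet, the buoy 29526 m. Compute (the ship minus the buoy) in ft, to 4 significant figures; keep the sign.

the buoy: 29526 m = 96870.08 ft.
Difference: 93649.00 − 96870.08 = -3221 ft.

-3221 ft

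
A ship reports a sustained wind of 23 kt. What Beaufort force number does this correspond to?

Beaufort force 6

23 kt lies in the Beaufort 6 band (strong breeze, 22–27 kt).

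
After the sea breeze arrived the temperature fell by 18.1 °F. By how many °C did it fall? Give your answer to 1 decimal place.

For a temperature change the 32° offset cancels: Δ°C = 18.1 × 0.5556 = 10.1 °C.

10.1 °C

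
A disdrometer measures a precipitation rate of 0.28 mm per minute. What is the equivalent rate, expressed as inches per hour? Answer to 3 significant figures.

0.661 in/hour

0.28 mm/minute × 0.0393701 in/mm × 60 minute/hour = 0.661 in/hour.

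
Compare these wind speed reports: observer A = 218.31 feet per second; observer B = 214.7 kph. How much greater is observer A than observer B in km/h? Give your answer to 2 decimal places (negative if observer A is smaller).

observer A: 218.31 ft/s = 239.5472 km/h.
Difference: 239.5472 − 214.7000 = 24.85 km/h.

24.85 km/h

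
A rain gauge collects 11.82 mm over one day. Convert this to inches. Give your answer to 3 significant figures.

1 mm = 0.0393701 in, so 11.82 × 0.0393701 = 0.465 in.

0.465 in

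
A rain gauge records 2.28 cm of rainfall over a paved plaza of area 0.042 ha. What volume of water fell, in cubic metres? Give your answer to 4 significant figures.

Depth: 2.28 cm × 10 = 22.8 mm.
Area: 0.042 ha = 420 m².
1 mm over 1 m² is 1 L, so volume = 22.8 × 420 = 9576 L = 9.576 m³.

9.576 cubic metres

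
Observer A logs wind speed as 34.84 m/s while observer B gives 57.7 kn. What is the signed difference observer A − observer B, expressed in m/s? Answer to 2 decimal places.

5.16 m/s

observer B: 57.7 kt = 29.6834 m/s.
Difference: 34.8400 − 29.6834 = 5.16 m/s.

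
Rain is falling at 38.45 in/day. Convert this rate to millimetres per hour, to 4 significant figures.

38.45 in/day × 25.4 mm/in × 0.0416667 day/hour = 40.69 mm/hour.

40.69 mm/hour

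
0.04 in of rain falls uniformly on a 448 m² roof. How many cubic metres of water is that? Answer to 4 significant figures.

0.4552 cubic metres

Depth: 0.04 in × 25.4 = 1.016 mm.
1 mm over 1 m² is 1 L, so volume = 1.016 × 448 = 455.168 L = 0.4552 m³.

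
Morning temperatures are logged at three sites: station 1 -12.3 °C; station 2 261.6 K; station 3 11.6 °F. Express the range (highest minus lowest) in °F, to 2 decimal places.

1.74 °F

station 2: 261.6 K = -11.550 °C.
station 3: 11.6 °F = -11.333 °C.
Spread: (-11.333) − (-12.300) = 0.967 °C = 1.74 °F.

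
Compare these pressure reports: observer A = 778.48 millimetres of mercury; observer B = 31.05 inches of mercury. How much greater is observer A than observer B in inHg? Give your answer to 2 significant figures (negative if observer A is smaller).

observer A: 778.48 mmHg = 30.6488 inHg.
Difference: 30.6488 − 31.0500 = -0.40 inHg.

-0.40 inHg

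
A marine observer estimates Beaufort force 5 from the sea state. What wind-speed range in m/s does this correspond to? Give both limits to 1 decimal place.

8.0 to 10.7 m/s

Beaufort 5 (fresh breeze) spans 8.0–10.7 m/s.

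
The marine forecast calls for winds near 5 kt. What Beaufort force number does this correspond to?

Beaufort force 2

5 kt lies in the Beaufort 2 band (light breeze, 4–6 kt).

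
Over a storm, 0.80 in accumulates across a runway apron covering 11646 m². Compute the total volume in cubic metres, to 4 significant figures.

236.6 cubic metres

Depth: 0.80 in × 25.4 = 20.32 mm.
1 mm over 1 m² is 1 L, so volume = 20.32 × 11646 = 236646.72 L = 236.6 m³.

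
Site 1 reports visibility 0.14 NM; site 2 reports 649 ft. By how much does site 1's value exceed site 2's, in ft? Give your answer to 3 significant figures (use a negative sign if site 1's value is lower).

202 ft

site 1: 0.14 nmi = 850.66 ft.
Difference: 850.66 − 649.00 = 202 ft.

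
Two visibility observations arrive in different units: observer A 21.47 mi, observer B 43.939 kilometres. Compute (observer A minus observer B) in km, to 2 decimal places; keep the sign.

-9.39 km

observer A: 21.47 SM = 34.5526 km.
Difference: 34.5526 − 43.9390 = -9.39 km.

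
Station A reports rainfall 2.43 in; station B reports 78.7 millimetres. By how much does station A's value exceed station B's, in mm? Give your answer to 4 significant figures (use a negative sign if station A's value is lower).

-16.98 mm

station A: 2.43 in = 61.7220 mm.
Difference: 61.7220 − 78.7000 = -16.98 mm.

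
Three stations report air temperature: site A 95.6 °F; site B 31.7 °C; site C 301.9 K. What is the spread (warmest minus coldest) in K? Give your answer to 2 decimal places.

site A: 95.6 °F = 35.333 °C.
site C: 301.9 K = 28.750 °C.
Spread: 35.333 − 28.750 = 6.583 °C.

6.58 K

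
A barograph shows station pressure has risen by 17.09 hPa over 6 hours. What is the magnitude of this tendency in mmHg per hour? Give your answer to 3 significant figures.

17.09 hPa / 6 h × 0.750062 mmHg/hPa = 2.14 mmHg/h.

2.14 mmHg per hour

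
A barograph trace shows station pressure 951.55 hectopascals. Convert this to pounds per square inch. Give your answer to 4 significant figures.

1 hPa = 0.0145038 psi, so 951.55 × 0.0145038 = 13.80 psi.

13.80 psi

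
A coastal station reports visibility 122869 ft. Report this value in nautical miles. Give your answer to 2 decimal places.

20.22 nmi

1 ft = 0.000164579 nmi, so 122869 × 0.000164579 = 20.22 nmi.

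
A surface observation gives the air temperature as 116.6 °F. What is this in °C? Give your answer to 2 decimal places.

47.00 °C

°C = (°F − 32) × 5/9 = (116.6 − 32) / 1.8 = 47.00 °C.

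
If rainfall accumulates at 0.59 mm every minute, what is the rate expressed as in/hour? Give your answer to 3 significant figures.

0.59 mm/minute × 0.0393701 in/mm × 60 minute/hour = 1.39 in/hour.

1.39 in/hour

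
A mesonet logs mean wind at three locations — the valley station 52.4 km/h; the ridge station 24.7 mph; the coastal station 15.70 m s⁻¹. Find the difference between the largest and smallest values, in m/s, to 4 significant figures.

the valley station: 52.4 km/h = 14.55556 m/s.
the ridge station: 24.7 mph = 11.04189 m/s.
Spread: 15.70000 − 11.04189 = 4.658 m/s.

4.658 m/s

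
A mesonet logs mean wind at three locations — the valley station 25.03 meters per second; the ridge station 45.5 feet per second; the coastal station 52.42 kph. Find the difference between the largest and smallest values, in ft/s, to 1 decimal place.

the valley station: 25.03 m/s = 82.119 ft/s.
the coastal station: 52.42 km/h = 47.773 ft/s.
Spread: 82.119 − 45.500 = 36.6 ft/s.

36.6 ft/s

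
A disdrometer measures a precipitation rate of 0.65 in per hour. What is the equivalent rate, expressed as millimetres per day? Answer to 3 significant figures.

396 mm/day

0.65 in/hour × 25.4 mm/in × 24 hour/day = 396 mm/day.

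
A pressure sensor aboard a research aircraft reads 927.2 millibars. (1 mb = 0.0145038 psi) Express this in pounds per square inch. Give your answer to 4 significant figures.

1 mb = 0.0145038 psi, so 927.2 × 0.0145038 = 13.45 psi.

13.45 psi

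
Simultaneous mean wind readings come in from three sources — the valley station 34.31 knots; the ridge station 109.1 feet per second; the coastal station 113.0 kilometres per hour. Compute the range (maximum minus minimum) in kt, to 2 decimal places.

the ridge station: 109.1 ft/s = 64.6400 kt.
the coastal station: 113.0 km/h = 61.0151 kt.
Spread: 64.6400 − 34.3100 = 30.33 kt.

30.33 kt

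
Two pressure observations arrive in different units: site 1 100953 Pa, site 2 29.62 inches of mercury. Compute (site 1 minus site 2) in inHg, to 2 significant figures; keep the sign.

site 1: 100953 Pa = 29.8114 inHg.
Difference: 29.8114 − 29.6200 = 0.19 inHg.

0.19 inHg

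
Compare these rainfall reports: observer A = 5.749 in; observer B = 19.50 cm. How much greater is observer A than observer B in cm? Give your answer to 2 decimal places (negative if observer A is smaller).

observer A: 5.749 in = 14.6025 cm.
Difference: 14.6025 − 19.5000 = -4.90 cm.

-4.90 cm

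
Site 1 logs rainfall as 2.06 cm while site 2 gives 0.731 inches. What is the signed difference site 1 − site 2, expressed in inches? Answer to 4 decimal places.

site 1: 2.06 cm = 0.811024 in.
Difference: 0.811024 − 0.731000 = 0.0800 in.

0.0800 in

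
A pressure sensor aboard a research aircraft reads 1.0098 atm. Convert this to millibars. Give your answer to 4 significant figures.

1023 mb

1 atm = 1013.25 mb, so 1.0098 × 1013.25 = 1023 mb.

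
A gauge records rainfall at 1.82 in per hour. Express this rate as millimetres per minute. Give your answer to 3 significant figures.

1.82 in/hour × 25.4 mm/in × 0.0166667 hour/minute = 0.770 mm/minute.

0.770 mm/minute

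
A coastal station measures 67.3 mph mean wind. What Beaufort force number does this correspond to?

67.3 mph = 30.1 m/s, which is Beaufort 11 (violent storm, 28.5–32.6 m/s).

Beaufort force 11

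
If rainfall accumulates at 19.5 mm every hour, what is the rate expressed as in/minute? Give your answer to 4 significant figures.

19.5 mm/hour × 0.0393701 in/mm × 0.0166667 hour/minute = 0.01280 in/minute.

0.01280 in/minute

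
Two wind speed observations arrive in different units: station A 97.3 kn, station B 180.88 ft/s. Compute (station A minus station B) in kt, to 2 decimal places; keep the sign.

station B: 180.88 ft/s = 107.1685 kt.
Difference: 97.3000 − 107.1685 = -9.87 kt.

-9.87 kt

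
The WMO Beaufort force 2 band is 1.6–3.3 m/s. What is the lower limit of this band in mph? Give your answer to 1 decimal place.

1.6–3.3 m/s × 2.237 = 3.6–7.4 mph.

3.6 mph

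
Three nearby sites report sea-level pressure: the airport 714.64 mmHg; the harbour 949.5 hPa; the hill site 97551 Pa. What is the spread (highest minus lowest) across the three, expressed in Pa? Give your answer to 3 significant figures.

2600 Pa

the airport: 714.64 mmHg = 95277.51 Pa.
the harbour: 949.5 hPa = 94950.00 Pa.
Spread: 97551.00 − 94950.00 = 2600 Pa.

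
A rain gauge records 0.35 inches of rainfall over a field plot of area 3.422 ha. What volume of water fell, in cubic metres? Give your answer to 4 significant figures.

Depth: 0.35 in × 25.4 = 8.89 mm.
Area: 3.422 ha = 34220 m².
1 mm over 1 m² is 1 L, so volume = 8.89 × 34220 = 304215.8 L = 304.2 m³.

304.2 cubic metres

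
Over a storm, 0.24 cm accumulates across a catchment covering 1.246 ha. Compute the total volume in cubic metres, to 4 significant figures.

29.90 cubic metres

Depth: 0.24 cm × 10 = 2.4 mm.
Area: 1.246 ha = 12460 m².
1 mm over 1 m² is 1 L, so volume = 2.4 × 12460 = 29904 L = 29.90 m³.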